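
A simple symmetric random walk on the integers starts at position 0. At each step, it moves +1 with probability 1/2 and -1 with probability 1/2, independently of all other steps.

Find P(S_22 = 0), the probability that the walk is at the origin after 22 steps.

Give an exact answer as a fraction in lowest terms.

To return to 0 after 22 steps: need exactly 11 steps of +1 and 11 of -1.
Favorable paths: C(22,11) = 705432
Total paths: 2^22 = 4194304
P = 705432/4194304 = 88179/524288

Answer: 88179/524288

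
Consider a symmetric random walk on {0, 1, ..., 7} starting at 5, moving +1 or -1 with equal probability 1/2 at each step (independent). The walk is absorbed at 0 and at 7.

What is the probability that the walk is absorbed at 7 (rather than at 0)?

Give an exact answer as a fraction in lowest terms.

Answer: 5/7

Derivation:
Symmetric walk (p = 1/2): the harmonic-function argument gives P(hit 7 before 0 | start at 5) = a/N.
P = 5/7 = 5/7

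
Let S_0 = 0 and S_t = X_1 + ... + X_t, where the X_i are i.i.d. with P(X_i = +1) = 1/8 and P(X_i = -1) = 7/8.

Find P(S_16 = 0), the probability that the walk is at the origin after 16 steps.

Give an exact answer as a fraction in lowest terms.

Answer: 37096494435/140737488355328

Derivation:
To be at 0 after 16 steps: need exactly 8 steps of +1 and 8 of -1.
Number of such sequences: C(16,8) = 12870
Each has probability (1/8)^8 · (7/8)^8 = 5764801/281474976710656
P = 12870 · 5764801/281474976710656 = 37096494435/140737488355328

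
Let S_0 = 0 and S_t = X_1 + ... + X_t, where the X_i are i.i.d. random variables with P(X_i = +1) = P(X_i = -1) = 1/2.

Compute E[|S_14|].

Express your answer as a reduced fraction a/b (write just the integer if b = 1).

S_14 takes values m ≡ 0 (mod 2) with |m| ≤ 14; P(S_14=m) = C(14,(14+m)/2)/2^14.
Total paths: 2^14 = 16384
Distribution: P(S=-14)=1/16384, P(S=-12)=14/16384, P(S=-10)=91/16384, P(S=-8)=364/16384, P(S=-6)=1001/16384, P(S=-4)=2002/16384, P(S=-2)=3003/16384, P(S=0)=3432/16384, P(S=2)=3003/16384, P(S=4)=2002/16384, P(S=6)=1001/16384, P(S=8)=364/16384, P(S=10)=91/16384, P(S=12)=14/16384, P(S=14)=1/16384
E[|S_14|] = Σ_m |m|·P(S_14=m) = 48048/16384 = 3003/1024

Answer: 3003/1024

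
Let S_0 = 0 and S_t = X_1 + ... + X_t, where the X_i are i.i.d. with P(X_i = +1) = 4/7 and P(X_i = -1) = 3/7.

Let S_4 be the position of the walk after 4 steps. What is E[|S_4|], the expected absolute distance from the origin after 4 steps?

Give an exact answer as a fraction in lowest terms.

S_4 takes values m ≡ 0 (mod 2) with |m| ≤ 4; P(S_4=m) = C(4,(4+m)/2) · (4/7)^((4+m)/2) · (3/7)^((4-m)/2).
Distribution: P(S=-4)=81/2401, P(S=-2)=432/2401, P(S=0)=864/2401, P(S=2)=768/2401, P(S=4)=256/2401
E[|S_4|] = Σ_m |m|·P(S_4=m) = 3748/2401

Answer: 3748/2401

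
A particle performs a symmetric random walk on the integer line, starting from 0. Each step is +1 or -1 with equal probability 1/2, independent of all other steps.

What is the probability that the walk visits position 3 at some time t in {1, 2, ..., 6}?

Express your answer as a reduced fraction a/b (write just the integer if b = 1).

Count via complement. Let g(t,s) = #length-t paths at position s with S_1..S_t all ≠ 3.
g(t,s) = g(t-1,s-1) + g(t-1,s+1) for s ≠ 3; g(t,3) = 0.
t=0: g(0,0)=1
t=1: g(1,-1)=1 g(1,1)=1
t=2: g(2,-2)=1 g(2,0)=2 g(2,2)=1
t=3: g(3,-3)=1 g(3,-1)=3 g(3,1)=3
t=4: g(4,-4)=1 g(4,-2)=4 g(4,0)=6 g(4,2)=3
t=5: g(5,-5)=1 g(5,-3)=5 g(5,-1)=10 g(5,1)=9
t=6: g(6,-6)=1 g(6,-4)=6 g(6,-2)=15 g(6,0)=19 g(6,2)=9
Paths never hitting 3: Σ_s g(6,s) = 50
Paths hitting 3: 2^6 - 50 = 14
P = 14/64 = 7/32

Answer: 7/32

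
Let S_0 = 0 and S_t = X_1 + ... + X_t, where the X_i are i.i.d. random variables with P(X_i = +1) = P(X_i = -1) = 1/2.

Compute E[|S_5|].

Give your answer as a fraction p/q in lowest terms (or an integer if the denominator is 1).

Answer: 15/8

Derivation:
S_5 takes values m ≡ 1 (mod 2) with |m| ≤ 5; P(S_5=m) = C(5,(5+m)/2)/2^5.
Total paths: 2^5 = 32
Distribution: P(S=-5)=1/32, P(S=-3)=5/32, P(S=-1)=10/32, P(S=1)=10/32, P(S=3)=5/32, P(S=5)=1/32
E[|S_5|] = Σ_m |m|·P(S_5=m) = 60/32 = 15/8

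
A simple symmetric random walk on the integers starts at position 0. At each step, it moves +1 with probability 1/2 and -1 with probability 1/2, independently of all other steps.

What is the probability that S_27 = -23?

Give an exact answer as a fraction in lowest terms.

Answer: 351/134217728

Derivation:
To reach position -23 after 27 steps: need 2 steps of +1 and 25 of -1.
Favorable paths: C(27,2) = 351
Total paths: 2^27 = 134217728
P = 351/134217728 = 351/134217728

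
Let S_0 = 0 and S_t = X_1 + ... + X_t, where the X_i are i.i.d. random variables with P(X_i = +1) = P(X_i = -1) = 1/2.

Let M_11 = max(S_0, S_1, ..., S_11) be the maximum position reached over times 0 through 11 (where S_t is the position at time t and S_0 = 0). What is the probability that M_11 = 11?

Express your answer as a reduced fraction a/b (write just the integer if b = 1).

Answer: 1/2048

Derivation:
Let M_11 = max(S_0,...,S_11). Use the reflection principle: for j ≥ 1, #{paths with M_11 ≥ j} = #{S_11 ≥ j} + #{S_11 ≥ j+1}.
By reflection, #{M_11 ≥ 11} = #{S_11 ≥ 11} + #{S_11 ≥ 12} = 1 + 0 = 1.
#{M_11 ≥ 12} = #{S_11 ≥ 12} + #{S_11 ≥ 13} = 0 + 0 = 0.
#{M_11 = 11} = 1 - 0 = 1.
P(M_11 = 11) = 1/2048 = 1/2048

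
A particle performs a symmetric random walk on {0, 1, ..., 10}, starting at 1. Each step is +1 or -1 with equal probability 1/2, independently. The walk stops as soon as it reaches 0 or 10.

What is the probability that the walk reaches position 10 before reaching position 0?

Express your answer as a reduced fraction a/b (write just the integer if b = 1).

Symmetric walk (p = 1/2): the harmonic-function argument gives P(hit 10 before 0 | start at 1) = a/N.
P = 1/10 = 1/10

Answer: 1/10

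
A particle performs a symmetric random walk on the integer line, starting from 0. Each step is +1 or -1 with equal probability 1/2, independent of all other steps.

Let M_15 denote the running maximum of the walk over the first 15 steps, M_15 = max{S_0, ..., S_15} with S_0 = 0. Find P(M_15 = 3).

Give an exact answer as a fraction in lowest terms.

Answer: 5005/32768

Derivation:
Let M_15 = max(S_0,...,S_15). Use the reflection principle: for j ≥ 1, #{paths with M_15 ≥ j} = #{S_15 ≥ j} + #{S_15 ≥ j+1}.
By reflection, #{M_15 ≥ 3} = #{S_15 ≥ 3} + #{S_15 ≥ 4} = 9949 + 4944 = 14893.
#{M_15 ≥ 4} = #{S_15 ≥ 4} + #{S_15 ≥ 5} = 4944 + 4944 = 9888.
#{M_15 = 3} = 14893 - 9888 = 5005.
P(M_15 = 3) = 5005/32768 = 5005/32768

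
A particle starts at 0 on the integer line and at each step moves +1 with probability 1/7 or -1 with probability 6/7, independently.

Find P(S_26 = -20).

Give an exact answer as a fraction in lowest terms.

To reach position -20 after 26 steps: need 3 steps of +1 and 23 steps of -1.
Number of such sequences: C(26,3) = 2600
Each has probability (1/7)^3 · (6/7)^23 = 789730223053602816/9387480337647754305649
P = 2600 · 789730223053602816/9387480337647754305649 = 2053298579939367321600/9387480337647754305649

Answer: 2053298579939367321600/9387480337647754305649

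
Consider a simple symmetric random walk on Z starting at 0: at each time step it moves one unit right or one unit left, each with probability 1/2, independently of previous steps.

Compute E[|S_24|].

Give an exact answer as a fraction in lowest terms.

Answer: 2028117/524288

Derivation:
S_24 takes values m ≡ 0 (mod 2) with |m| ≤ 24; P(S_24=m) = C(24,(24+m)/2)/2^24.
Total paths: 2^24 = 16777216
Distribution: P(S=-24)=1/16777216, P(S=-22)=24/16777216, P(S=-20)=276/16777216, P(S=-18)=2024/16777216, P(S=-16)=10626/16777216, P(S=-14)=42504/16777216, P(S=-12)=134596/16777216, P(S=-10)=346104/16777216, P(S=-8)=735471/16777216, P(S=-6)=1307504/16777216, P(S=-4)=1961256/16777216, P(S=-2)=2496144/16777216, P(S=0)=2704156/16777216, P(S=2)=2496144/16777216, P(S=4)=1961256/16777216, P(S=6)=1307504/16777216, P(S=8)=735471/16777216, P(S=10)=346104/16777216, P(S=12)=134596/16777216, P(S=14)=42504/16777216, P(S=16)=10626/16777216, P(S=18)=2024/16777216, P(S=20)=276/16777216, P(S=22)=24/16777216, P(S=24)=1/16777216
E[|S_24|] = Σ_m |m|·P(S_24=m) = 64899744/16777216 = 2028117/524288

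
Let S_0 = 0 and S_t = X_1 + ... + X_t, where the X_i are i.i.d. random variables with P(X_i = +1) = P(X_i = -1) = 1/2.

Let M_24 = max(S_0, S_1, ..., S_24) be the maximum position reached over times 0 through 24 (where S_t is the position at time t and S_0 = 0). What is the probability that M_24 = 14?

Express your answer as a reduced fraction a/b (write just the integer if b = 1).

Let M_24 = max(S_0,...,S_24). Use the reflection principle: for j ≥ 1, #{paths with M_24 ≥ j} = #{S_24 ≥ j} + #{S_24 ≥ j+1}.
By reflection, #{M_24 ≥ 14} = #{S_24 ≥ 14} + #{S_24 ≥ 15} = 55455 + 12951 = 68406.
#{M_24 ≥ 15} = #{S_24 ≥ 15} + #{S_24 ≥ 16} = 12951 + 12951 = 25902.
#{M_24 = 14} = 68406 - 25902 = 42504.
P(M_24 = 14) = 42504/16777216 = 5313/2097152

Answer: 5313/2097152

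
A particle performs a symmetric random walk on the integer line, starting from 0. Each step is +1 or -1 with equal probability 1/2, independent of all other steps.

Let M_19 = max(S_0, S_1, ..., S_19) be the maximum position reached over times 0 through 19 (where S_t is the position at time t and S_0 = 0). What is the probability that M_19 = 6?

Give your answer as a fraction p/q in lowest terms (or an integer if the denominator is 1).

Let M_19 = max(S_0,...,S_19). Use the reflection principle: for j ≥ 1, #{paths with M_19 ≥ j} = #{S_19 ≥ j} + #{S_19 ≥ j+1}.
By reflection, #{M_19 ≥ 6} = #{S_19 ≥ 6} + #{S_19 ≥ 7} = 43796 + 43796 = 87592.
#{M_19 ≥ 7} = #{S_19 ≥ 7} + #{S_19 ≥ 8} = 43796 + 16664 = 60460.
#{M_19 = 6} = 87592 - 60460 = 27132.
P(M_19 = 6) = 27132/524288 = 6783/131072

Answer: 6783/131072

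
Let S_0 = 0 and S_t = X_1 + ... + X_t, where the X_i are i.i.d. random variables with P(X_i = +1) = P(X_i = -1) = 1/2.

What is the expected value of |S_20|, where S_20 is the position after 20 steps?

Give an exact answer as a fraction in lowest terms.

Answer: 230945/65536

Derivation:
S_20 takes values m ≡ 0 (mod 2) with |m| ≤ 20; P(S_20=m) = C(20,(20+m)/2)/2^20.
Total paths: 2^20 = 1048576
Distribution: P(S=-20)=1/1048576, P(S=-18)=20/1048576, P(S=-16)=190/1048576, P(S=-14)=1140/1048576, P(S=-12)=4845/1048576, P(S=-10)=15504/1048576, P(S=-8)=38760/1048576, P(S=-6)=77520/1048576, P(S=-4)=125970/1048576, P(S=-2)=167960/1048576, P(S=0)=184756/1048576, P(S=2)=167960/1048576, P(S=4)=125970/1048576, P(S=6)=77520/1048576, P(S=8)=38760/1048576, P(S=10)=15504/1048576, P(S=12)=4845/1048576, P(S=14)=1140/1048576, P(S=16)=190/1048576, P(S=18)=20/1048576, P(S=20)=1/1048576
E[|S_20|] = Σ_m |m|·P(S_20=m) = 3695120/1048576 = 230945/65536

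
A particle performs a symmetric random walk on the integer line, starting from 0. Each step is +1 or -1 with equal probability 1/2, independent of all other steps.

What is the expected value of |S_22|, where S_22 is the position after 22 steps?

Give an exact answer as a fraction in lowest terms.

S_22 takes values m ≡ 0 (mod 2) with |m| ≤ 22; P(S_22=m) = C(22,(22+m)/2)/2^22.
Total paths: 2^22 = 4194304
Distribution: P(S=-22)=1/4194304, P(S=-20)=22/4194304, P(S=-18)=231/4194304, P(S=-16)=1540/4194304, P(S=-14)=7315/4194304, P(S=-12)=26334/4194304, P(S=-10)=74613/4194304, P(S=-8)=170544/4194304, P(S=-6)=319770/4194304, P(S=-4)=497420/4194304, P(S=-2)=646646/4194304, P(S=0)=705432/4194304, P(S=2)=646646/4194304, P(S=4)=497420/4194304, P(S=6)=319770/4194304, P(S=8)=170544/4194304, P(S=10)=74613/4194304, P(S=12)=26334/4194304, P(S=14)=7315/4194304, P(S=16)=1540/4194304, P(S=18)=231/4194304, P(S=20)=22/4194304, P(S=22)=1/4194304
E[|S_22|] = Σ_m |m|·P(S_22=m) = 15519504/4194304 = 969969/262144

Answer: 969969/262144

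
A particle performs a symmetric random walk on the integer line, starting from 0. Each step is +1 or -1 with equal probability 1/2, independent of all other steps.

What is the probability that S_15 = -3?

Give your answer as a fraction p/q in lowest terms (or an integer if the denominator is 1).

To reach position -3 after 15 steps: need 6 steps of +1 and 9 of -1.
Favorable paths: C(15,6) = 5005
Total paths: 2^15 = 32768
P = 5005/32768 = 5005/32768

Answer: 5005/32768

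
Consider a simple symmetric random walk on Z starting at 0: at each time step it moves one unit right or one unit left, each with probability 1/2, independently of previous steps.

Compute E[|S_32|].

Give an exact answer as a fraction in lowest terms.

S_32 takes values m ≡ 0 (mod 2) with |m| ≤ 32; P(S_32=m) = C(32,(32+m)/2)/2^32.
Total paths: 2^32 = 4294967296
Distribution: P(S=-32)=1/4294967296, P(S=-30)=32/4294967296, P(S=-28)=496/4294967296, P(S=-26)=4960/4294967296, P(S=-24)=35960/4294967296, P(S=-22)=201376/4294967296, P(S=-20)=906192/4294967296, P(S=-18)=3365856/4294967296, P(S=-16)=10518300/4294967296, P(S=-14)=28048800/4294967296, P(S=-12)=64512240/4294967296, P(S=-10)=129024480/4294967296, P(S=-8)=225792840/4294967296, P(S=-6)=347373600/4294967296, P(S=-4)=471435600/4294967296, P(S=-2)=565722720/4294967296, P(S=0)=601080390/4294967296, P(S=2)=565722720/4294967296, P(S=4)=471435600/4294967296, P(S=6)=347373600/4294967296, P(S=8)=225792840/4294967296, P(S=10)=129024480/4294967296, P(S=12)=64512240/4294967296, P(S=14)=28048800/4294967296, P(S=16)=10518300/4294967296, P(S=18)=3365856/4294967296, P(S=20)=906192/4294967296, P(S=22)=201376/4294967296, P(S=24)=35960/4294967296, P(S=26)=4960/4294967296, P(S=28)=496/4294967296, P(S=30)=32/4294967296, P(S=32)=1/4294967296
E[|S_32|] = Σ_m |m|·P(S_32=m) = 19234572480/4294967296 = 300540195/67108864

Answer: 300540195/67108864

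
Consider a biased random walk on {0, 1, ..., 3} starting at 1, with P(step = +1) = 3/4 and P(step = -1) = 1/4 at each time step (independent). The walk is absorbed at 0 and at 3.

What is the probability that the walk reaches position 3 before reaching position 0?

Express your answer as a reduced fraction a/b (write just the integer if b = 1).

Biased walk: p = 3/4, q = 1/4, r = q/p = 1/3
Gambler's ruin: P(hit 3 before 0 | start at 1) = (1 - r^a)/(1 - r^N)
r^1 = 1/3; r^3 = 1/27
P = (1 - 1/3) / (1 - 1/27) = 2/3 / 26/27 = 9/13

Answer: 9/13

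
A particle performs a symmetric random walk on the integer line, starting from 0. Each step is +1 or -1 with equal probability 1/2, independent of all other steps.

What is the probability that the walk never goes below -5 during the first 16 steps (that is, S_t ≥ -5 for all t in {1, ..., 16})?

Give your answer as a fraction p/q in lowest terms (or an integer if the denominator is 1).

Let f(t,s) = #length-t paths at position s with S_1..S_t all ≥ -5.
f(t,s) = f(t-1,s-1) + f(t-1,s+1) for s ≥ -5; f(t,s) = 0 for s < -5.
t=0: f(0,0)=1
t=1: f(1,-1)=1 f(1,1)=1
t=2: f(2,-2)=1 f(2,0)=2 f(2,2)=1
t=3: f(3,-3)=1 f(3,-1)=3 f(3,1)=3 f(3,3)=1
t=4: f(4,-4)=1 f(4,-2)=4 f(4,0)=6 f(4,2)=4 f(4,4)=1
t=5: f(5,-5)=1 f(5,-3)=5 f(5,-1)=10 f(5,1)=10 f(5,3)=5 f(5,5)=1
t=6: f(6,-4)=6 f(6,-2)=15 f(6,0)=20 f(6,2)=15 f(6,4)=6 f(6,6)=1
t=7: f(7,-5)=6 f(7,-3)=21 f(7,-1)=35 f(7,1)=35 f(7,3)=21 f(7,5)=7 f(7,7)=1
t=8: f(8,-4)=27 f(8,-2)=56 f(8,0)=70 f(8,2)=56 f(8,4)=28 f(8,6)=8 f(8,8)=1
t=9: f(9,-5)=27 f(9,-3)=83 f(9,-1)=126 f(9,1)=126 f(9,3)=84 f(9,5)=36 f(9,7)=9 f(9,9)=1
t=10: f(10,-4)=110 f(10,-2)=209 f(10,0)=252 f(10,2)=210 f(10,4)=120 f(10,6)=45 f(10,8)=10 f(10,10)=1
t=11: f(11,-5)=110 f(11,-3)=319 f(11,-1)=461 f(11,1)=462 f(11,3)=330 f(11,5)=165 f(11,7)=55 f(11,9)=11 f(11,11)=1
t=12: f(12,-4)=429 f(12,-2)=780 f(12,0)=923 f(12,2)=792 f(12,4)=495 f(12,6)=220 f(12,8)=66 f(12,10)=12 f(12,12)=1
t=13: f(13,-5)=429 f(13,-3)=1209 f(13,-1)=1703 f(13,1)=1715 f(13,3)=1287 f(13,5)=715 f(13,7)=286 f(13,9)=78 f(13,11)=13 f(13,13)=1
t=14: f(14,-4)=1638 f(14,-2)=2912 f(14,0)=3418 f(14,2)=3002 f(14,4)=2002 f(14,6)=1001 f(14,8)=364 f(14,10)=91 f(14,12)=14 f(14,14)=1
t=15: f(15,-5)=1638 f(15,-3)=4550 f(15,-1)=6330 f(15,1)=6420 f(15,3)=5004 f(15,5)=3003 f(15,7)=1365 f(15,9)=455 f(15,11)=105 f(15,13)=15 f(15,15)=1
t=16: f(16,-4)=6188 f(16,-2)=10880 f(16,0)=12750 f(16,2)=11424 f(16,4)=8007 f(16,6)=4368 f(16,8)=1820 f(16,10)=560 f(16,12)=120 f(16,14)=16 f(16,16)=1
Σ_s f(16,s) = 56134
P = 56134/65536 = 28067/32768

Answer: 28067/32768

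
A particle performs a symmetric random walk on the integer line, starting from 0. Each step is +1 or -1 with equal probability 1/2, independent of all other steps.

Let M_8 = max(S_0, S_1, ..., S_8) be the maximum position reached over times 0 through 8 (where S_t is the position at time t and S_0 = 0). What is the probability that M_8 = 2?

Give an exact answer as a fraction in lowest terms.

Answer: 7/32

Derivation:
Let M_8 = max(S_0,...,S_8). Use the reflection principle: for j ≥ 1, #{paths with M_8 ≥ j} = #{S_8 ≥ j} + #{S_8 ≥ j+1}.
By reflection, #{M_8 ≥ 2} = #{S_8 ≥ 2} + #{S_8 ≥ 3} = 93 + 37 = 130.
#{M_8 ≥ 3} = #{S_8 ≥ 3} + #{S_8 ≥ 4} = 37 + 37 = 74.
#{M_8 = 2} = 130 - 74 = 56.
P(M_8 = 2) = 56/256 = 7/32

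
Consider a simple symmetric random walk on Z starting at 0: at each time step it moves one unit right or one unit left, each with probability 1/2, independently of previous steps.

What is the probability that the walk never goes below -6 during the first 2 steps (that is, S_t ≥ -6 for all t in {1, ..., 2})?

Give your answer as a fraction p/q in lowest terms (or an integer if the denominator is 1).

Let f(t,s) = #length-t paths at position s with S_1..S_t all ≥ -6.
f(t,s) = f(t-1,s-1) + f(t-1,s+1) for s ≥ -6; f(t,s) = 0 for s < -6.
t=0: f(0,0)=1
t=1: f(1,-1)=1 f(1,1)=1
t=2: f(2,-2)=1 f(2,0)=2 f(2,2)=1
Σ_s f(2,s) = 4
P = 4/4 = 1

Answer: 1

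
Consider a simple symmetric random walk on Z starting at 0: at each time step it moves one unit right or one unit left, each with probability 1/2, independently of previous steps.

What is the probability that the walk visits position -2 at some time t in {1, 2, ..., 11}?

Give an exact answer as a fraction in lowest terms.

Answer: 281/512

Derivation:
Count via complement. Let g(t,s) = #length-t paths at position s with S_1..S_t all ≠ -2.
g(t,s) = g(t-1,s-1) + g(t-1,s+1) for s ≠ -2; g(t,-2) = 0.
t=0: g(0,0)=1
t=1: g(1,-1)=1 g(1,1)=1
t=2: g(2,0)=2 g(2,2)=1
t=3: g(3,-1)=2 g(3,1)=3 g(3,3)=1
t=4: g(4,0)=5 g(4,2)=4 g(4,4)=1
t=5: g(5,-1)=5 g(5,1)=9 g(5,3)=5 g(5,5)=1
t=6: g(6,0)=14 g(6,2)=14 g(6,4)=6 g(6,6)=1
t=7: g(7,-1)=14 g(7,1)=28 g(7,3)=20 g(7,5)=7 g(7,7)=1
t=8: g(8,0)=42 g(8,2)=48 g(8,4)=27 g(8,6)=8 g(8,8)=1
t=9: g(9,-1)=42 g(9,1)=90 g(9,3)=75 g(9,5)=35 g(9,7)=9 g(9,9)=1
t=10: g(10,0)=132 g(10,2)=165 g(10,4)=110 g(10,6)=44 g(10,8)=10 g(10,10)=1
t=11: g(11,-1)=132 g(11,1)=297 g(11,3)=275 g(11,5)=154 g(11,7)=54 g(11,9)=11 g(11,11)=1
Paths never hitting -2: Σ_s g(11,s) = 924
Paths hitting -2: 2^11 - 924 = 1124
P = 1124/2048 = 281/512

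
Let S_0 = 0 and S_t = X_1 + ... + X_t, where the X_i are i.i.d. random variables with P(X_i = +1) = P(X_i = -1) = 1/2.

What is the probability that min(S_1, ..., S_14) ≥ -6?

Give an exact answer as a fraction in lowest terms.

Answer: 3861/4096

Derivation:
Let f(t,s) = #length-t paths at position s with S_1..S_t all ≥ -6.
f(t,s) = f(t-1,s-1) + f(t-1,s+1) for s ≥ -6; f(t,s) = 0 for s < -6.
t=0: f(0,0)=1
t=1: f(1,-1)=1 f(1,1)=1
t=2: f(2,-2)=1 f(2,0)=2 f(2,2)=1
t=3: f(3,-3)=1 f(3,-1)=3 f(3,1)=3 f(3,3)=1
t=4: f(4,-4)=1 f(4,-2)=4 f(4,0)=6 f(4,2)=4 f(4,4)=1
t=5: f(5,-5)=1 f(5,-3)=5 f(5,-1)=10 f(5,1)=10 f(5,3)=5 f(5,5)=1
t=6: f(6,-6)=1 f(6,-4)=6 f(6,-2)=15 f(6,0)=20 f(6,2)=15 f(6,4)=6 f(6,6)=1
t=7: f(7,-5)=7 f(7,-3)=21 f(7,-1)=35 f(7,1)=35 f(7,3)=21 f(7,5)=7 f(7,7)=1
t=8: f(8,-6)=7 f(8,-4)=28 f(8,-2)=56 f(8,0)=70 f(8,2)=56 f(8,4)=28 f(8,6)=8 f(8,8)=1
t=9: f(9,-5)=35 f(9,-3)=84 f(9,-1)=126 f(9,1)=126 f(9,3)=84 f(9,5)=36 f(9,7)=9 f(9,9)=1
t=10: f(10,-6)=35 f(10,-4)=119 f(10,-2)=210 f(10,0)=252 f(10,2)=210 f(10,4)=120 f(10,6)=45 f(10,8)=10 f(10,10)=1
t=11: f(11,-5)=154 f(11,-3)=329 f(11,-1)=462 f(11,1)=462 f(11,3)=330 f(11,5)=165 f(11,7)=55 f(11,9)=11 f(11,11)=1
t=12: f(12,-6)=154 f(12,-4)=483 f(12,-2)=791 f(12,0)=924 f(12,2)=792 f(12,4)=495 f(12,6)=220 f(12,8)=66 f(12,10)=12 f(12,12)=1
t=13: f(13,-5)=637 f(13,-3)=1274 f(13,-1)=1715 f(13,1)=1716 f(13,3)=1287 f(13,5)=715 f(13,7)=286 f(13,9)=78 f(13,11)=13 f(13,13)=1
t=14: f(14,-6)=637 f(14,-4)=1911 f(14,-2)=2989 f(14,0)=3431 f(14,2)=3003 f(14,4)=2002 f(14,6)=1001 f(14,8)=364 f(14,10)=91 f(14,12)=14 f(14,14)=1
Σ_s f(14,s) = 15444
P = 15444/16384 = 3861/4096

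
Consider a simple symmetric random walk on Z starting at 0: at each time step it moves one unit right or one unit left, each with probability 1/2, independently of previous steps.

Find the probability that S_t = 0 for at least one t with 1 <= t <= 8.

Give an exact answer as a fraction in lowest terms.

Answer: 93/128

Derivation:
Count via complement. Let g(t,s) = #length-t paths at position s with S_1..S_t all ≠ 0.
g(t,s) = g(t-1,s-1) + g(t-1,s+1) for s ≠ 0; g(t,0) = 0.
t=0: g(0,0)=1
t=1: g(1,-1)=1 g(1,1)=1
t=2: g(2,-2)=1 g(2,2)=1
t=3: g(3,-3)=1 g(3,-1)=1 g(3,1)=1 g(3,3)=1
t=4: g(4,-4)=1 g(4,-2)=2 g(4,2)=2 g(4,4)=1
t=5: g(5,-5)=1 g(5,-3)=3 g(5,-1)=2 g(5,1)=2 g(5,3)=3 g(5,5)=1
t=6: g(6,-6)=1 g(6,-4)=4 g(6,-2)=5 g(6,2)=5 g(6,4)=4 g(6,6)=1
t=7: g(7,-7)=1 g(7,-5)=5 g(7,-3)=9 g(7,-1)=5 g(7,1)=5 g(7,3)=9 g(7,5)=5 g(7,7)=1
t=8: g(8,-8)=1 g(8,-6)=6 g(8,-4)=14 g(8,-2)=14 g(8,2)=14 g(8,4)=14 g(8,6)=6 g(8,8)=1
Paths never hitting 0: Σ_s g(8,s) = 70
Paths hitting 0: 2^8 - 70 = 186
P = 186/256 = 93/128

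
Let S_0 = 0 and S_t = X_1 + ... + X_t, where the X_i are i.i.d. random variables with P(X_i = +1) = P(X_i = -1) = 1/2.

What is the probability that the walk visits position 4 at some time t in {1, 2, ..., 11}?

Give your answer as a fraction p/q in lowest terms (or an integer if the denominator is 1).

Answer: 29/128

Derivation:
Count via complement. Let g(t,s) = #length-t paths at position s with S_1..S_t all ≠ 4.
g(t,s) = g(t-1,s-1) + g(t-1,s+1) for s ≠ 4; g(t,4) = 0.
t=0: g(0,0)=1
t=1: g(1,-1)=1 g(1,1)=1
t=2: g(2,-2)=1 g(2,0)=2 g(2,2)=1
t=3: g(3,-3)=1 g(3,-1)=3 g(3,1)=3 g(3,3)=1
t=4: g(4,-4)=1 g(4,-2)=4 g(4,0)=6 g(4,2)=4
t=5: g(5,-5)=1 g(5,-3)=5 g(5,-1)=10 g(5,1)=10 g(5,3)=4
t=6: g(6,-6)=1 g(6,-4)=6 g(6,-2)=15 g(6,0)=20 g(6,2)=14
t=7: g(7,-7)=1 g(7,-5)=7 g(7,-3)=21 g(7,-1)=35 g(7,1)=34 g(7,3)=14
t=8: g(8,-8)=1 g(8,-6)=8 g(8,-4)=28 g(8,-2)=56 g(8,0)=69 g(8,2)=48
t=9: g(9,-9)=1 g(9,-7)=9 g(9,-5)=36 g(9,-3)=84 g(9,-1)=125 g(9,1)=117 g(9,3)=48
t=10: g(10,-10)=1 g(10,-8)=10 g(10,-6)=45 g(10,-4)=120 g(10,-2)=209 g(10,0)=242 g(10,2)=165
t=11: g(11,-11)=1 g(11,-9)=11 g(11,-7)=55 g(11,-5)=165 g(11,-3)=329 g(11,-1)=451 g(11,1)=407 g(11,3)=165
Paths never hitting 4: Σ_s g(11,s) = 1584
Paths hitting 4: 2^11 - 1584 = 464
P = 464/2048 = 29/128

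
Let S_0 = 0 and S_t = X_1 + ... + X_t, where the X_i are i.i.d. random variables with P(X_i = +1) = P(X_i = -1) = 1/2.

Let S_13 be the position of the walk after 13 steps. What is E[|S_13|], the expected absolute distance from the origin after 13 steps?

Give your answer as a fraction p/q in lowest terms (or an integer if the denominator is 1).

S_13 takes values m ≡ 1 (mod 2) with |m| ≤ 13; P(S_13=m) = C(13,(13+m)/2)/2^13.
Total paths: 2^13 = 8192
Distribution: P(S=-13)=1/8192, P(S=-11)=13/8192, P(S=-9)=78/8192, P(S=-7)=286/8192, P(S=-5)=715/8192, P(S=-3)=1287/8192, P(S=-1)=1716/8192, P(S=1)=1716/8192, P(S=3)=1287/8192, P(S=5)=715/8192, P(S=7)=286/8192, P(S=9)=78/8192, P(S=11)=13/8192, P(S=13)=1/8192
E[|S_13|] = Σ_m |m|·P(S_13=m) = 24024/8192 = 3003/1024

Answer: 3003/1024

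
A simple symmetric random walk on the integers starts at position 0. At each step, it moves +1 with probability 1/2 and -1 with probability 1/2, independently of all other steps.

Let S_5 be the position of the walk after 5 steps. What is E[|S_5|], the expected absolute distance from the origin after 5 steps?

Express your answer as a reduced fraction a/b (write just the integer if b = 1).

Answer: 15/8

Derivation:
S_5 takes values m ≡ 1 (mod 2) with |m| ≤ 5; P(S_5=m) = C(5,(5+m)/2)/2^5.
Total paths: 2^5 = 32
Distribution: P(S=-5)=1/32, P(S=-3)=5/32, P(S=-1)=10/32, P(S=1)=10/32, P(S=3)=5/32, P(S=5)=1/32
E[|S_5|] = Σ_m |m|·P(S_5=m) = 60/32 = 15/8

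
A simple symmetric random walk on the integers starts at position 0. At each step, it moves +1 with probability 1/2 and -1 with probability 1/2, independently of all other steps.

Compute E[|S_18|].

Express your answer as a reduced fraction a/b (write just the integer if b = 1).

Answer: 109395/32768

Derivation:
S_18 takes values m ≡ 0 (mod 2) with |m| ≤ 18; P(S_18=m) = C(18,(18+m)/2)/2^18.
Total paths: 2^18 = 262144
Distribution: P(S=-18)=1/262144, P(S=-16)=18/262144, P(S=-14)=153/262144, P(S=-12)=816/262144, P(S=-10)=3060/262144, P(S=-8)=8568/262144, P(S=-6)=18564/262144, P(S=-4)=31824/262144, P(S=-2)=43758/262144, P(S=0)=48620/262144, P(S=2)=43758/262144, P(S=4)=31824/262144, P(S=6)=18564/262144, P(S=8)=8568/262144, P(S=10)=3060/262144, P(S=12)=816/262144, P(S=14)=153/262144, P(S=16)=18/262144, P(S=18)=1/262144
E[|S_18|] = Σ_m |m|·P(S_18=m) = 875160/262144 = 109395/32768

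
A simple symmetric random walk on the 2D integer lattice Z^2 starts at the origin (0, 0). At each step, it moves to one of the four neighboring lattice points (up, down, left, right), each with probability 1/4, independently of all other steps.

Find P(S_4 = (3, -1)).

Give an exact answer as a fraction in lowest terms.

Answer: 1/64

Derivation:
Let h be the number of horizontal steps (so 4-h are vertical). To end at (3,-1) need (h+3)/2 right-steps and ((4-h)-1)/2 up-steps.
Sum over h with 3 ≤ h ≤ 3, h ≡ 1 (mod 2), 4-h ≡ 1 (mod 2):
h=3: C(4,3)·C(3,3)·C(1,0) = 4·1·1 = 4
Total favorable: 4
Total paths: 4^4 = 256
P = 4/256 = 1/64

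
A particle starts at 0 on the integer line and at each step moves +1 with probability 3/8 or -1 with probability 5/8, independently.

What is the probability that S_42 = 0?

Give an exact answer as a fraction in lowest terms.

Answer: 335596053656245817620754241943359375/10633823966279326983230456482242756608

Derivation:
To be at 0 after 42 steps: need exactly 21 steps of +1 and 21 of -1.
Number of such sequences: C(42,21) = 538257874440
Each has probability (3/8)^21 · (5/8)^21 = 4987885095119476318359375/85070591730234615865843651857942052864
P = 538257874440 · 4987885095119476318359375/85070591730234615865843651857942052864 = 335596053656245817620754241943359375/10633823966279326983230456482242756608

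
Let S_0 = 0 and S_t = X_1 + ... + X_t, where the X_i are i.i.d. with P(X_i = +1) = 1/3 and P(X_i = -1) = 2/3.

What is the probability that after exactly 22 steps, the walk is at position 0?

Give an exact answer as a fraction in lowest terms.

Answer: 481574912/10460353203

Derivation:
To be at 0 after 22 steps: need exactly 11 steps of +1 and 11 of -1.
Number of such sequences: C(22,11) = 705432
Each has probability (1/3)^11 · (2/3)^11 = 2048/31381059609
P = 705432 · 2048/31381059609 = 481574912/10460353203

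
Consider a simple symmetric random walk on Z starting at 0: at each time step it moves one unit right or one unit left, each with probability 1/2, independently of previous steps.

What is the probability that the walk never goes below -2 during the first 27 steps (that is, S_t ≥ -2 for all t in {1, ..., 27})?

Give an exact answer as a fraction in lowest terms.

Let f(t,s) = #length-t paths at position s with S_1..S_t all ≥ -2.
f(t,s) = f(t-1,s-1) + f(t-1,s+1) for s ≥ -2; f(t,s) = 0 for s < -2.
t=0: f(0,0)=1
t=1: f(1,-1)=1 f(1,1)=1
t=2: f(2,-2)=1 f(2,0)=2 f(2,2)=1
t=3: f(3,-1)=3 f(3,1)=3 f(3,3)=1
t=4: f(4,-2)=3 f(4,0)=6 f(4,2)=4 f(4,4)=1
t=5: f(5,-1)=9 f(5,1)=10 f(5,3)=5 f(5,5)=1
t=6: f(6,-2)=9 f(6,0)=19 f(6,2)=15 f(6,4)=6 f(6,6)=1
t=7: f(7,-1)=28 f(7,1)=34 f(7,3)=21 f(7,5)=7 f(7,7)=1
t=8: f(8,-2)=28 f(8,0)=62 f(8,2)=55 f(8,4)=28 f(8,6)=8 f(8,8)=1
t=9: f(9,-1)=90 f(9,1)=117 f(9,3)=83 f(9,5)=36 f(9,7)=9 f(9,9)=1
t=10: f(10,-2)=90 f(10,0)=207 f(10,2)=200 f(10,4)=119 f(10,6)=45 f(10,8)=10 f(10,10)=1
t=11: f(11,-1)=297 f(11,1)=407 f(11,3)=319 f(11,5)=164 f(11,7)=55 f(11,9)=11 f(11,11)=1
t=12: f(12,-2)=297 f(12,0)=704 f(12,2)=726 f(12,4)=483 f(12,6)=219 f(12,8)=66 f(12,10)=12 f(12,12)=1
t=13: f(13,-1)=1001 f(13,1)=1430 f(13,3)=1209 f(13,5)=702 f(13,7)=285 f(13,9)=78 f(13,11)=13 f(13,13)=1
t=14: f(14,-2)=1001 f(14,0)=2431 f(14,2)=2639 f(14,4)=1911 f(14,6)=987 f(14,8)=363 f(14,10)=91 f(14,12)=14 f(14,14)=1
t=15: f(15,-1)=3432 f(15,1)=5070 f(15,3)=4550 f(15,5)=2898 f(15,7)=1350 f(15,9)=454 f(15,11)=105 f(15,13)=15 f(15,15)=1
t=16: f(16,-2)=3432 f(16,0)=8502 f(16,2)=9620 f(16,4)=7448 f(16,6)=4248 f(16,8)=1804 f(16,10)=559 f(16,12)=120 f(16,14)=16 f(16,16)=1
t=17: f(17,-1)=11934 f(17,1)=18122 f(17,3)=17068 f(17,5)=11696 f(17,7)=6052 f(17,9)=2363 f(17,11)=679 f(17,13)=136 f(17,15)=17 f(17,17)=1
t=18: f(18,-2)=11934 f(18,0)=30056 f(18,2)=35190 f(18,4)=28764 f(18,6)=17748 f(18,8)=8415 f(18,10)=3042 f(18,12)=815 f(18,14)=153 f(18,16)=18 f(18,18)=1
t=19: f(19,-1)=41990 f(19,1)=65246 f(19,3)=63954 f(19,5)=46512 f(19,7)=26163 f(19,9)=11457 f(19,11)=3857 f(19,13)=968 f(19,15)=171 f(19,17)=19 f(19,19)=1
t=20: f(20,-2)=41990 f(20,0)=107236 f(20,2)=129200 f(20,4)=110466 f(20,6)=72675 f(20,8)=37620 f(20,10)=15314 f(20,12)=4825 f(20,14)=1139 f(20,16)=190 f(20,18)=20 f(20,20)=1
t=21: f(21,-1)=149226 f(21,1)=236436 f(21,3)=239666 f(21,5)=183141 f(21,7)=110295 f(21,9)=52934 f(21,11)=20139 f(21,13)=5964 f(21,15)=1329 f(21,17)=210 f(21,19)=21 f(21,21)=1
t=22: f(22,-2)=149226 f(22,0)=385662 f(22,2)=476102 f(22,4)=422807 f(22,6)=293436 f(22,8)=163229 f(22,10)=73073 f(22,12)=26103 f(22,14)=7293 f(22,16)=1539 f(22,18)=231 f(22,20)=22 f(22,22)=1
t=23: f(23,-1)=534888 f(23,1)=861764 f(23,3)=898909 f(23,5)=716243 f(23,7)=456665 f(23,9)=236302 f(23,11)=99176 f(23,13)=33396 f(23,15)=8832 f(23,17)=1770 f(23,19)=253 f(23,21)=23 f(23,23)=1
t=24: f(24,-2)=534888 f(24,0)=1396652 f(24,2)=1760673 f(24,4)=1615152 f(24,6)=1172908 f(24,8)=692967 f(24,10)=335478 f(24,12)=132572 f(24,14)=42228 f(24,16)=10602 f(24,18)=2023 f(24,20)=276 f(24,22)=24 f(24,24)=1
t=25: f(25,-1)=1931540 f(25,1)=3157325 f(25,3)=3375825 f(25,5)=2788060 f(25,7)=1865875 f(25,9)=1028445 f(25,11)=468050 f(25,13)=174800 f(25,15)=52830 f(25,17)=12625 f(25,19)=2299 f(25,21)=300 f(25,23)=25 f(25,25)=1
t=26: f(26,-2)=1931540 f(26,0)=5088865 f(26,2)=6533150 f(26,4)=6163885 f(26,6)=4653935 f(26,8)=2894320 f(26,10)=1496495 f(26,12)=642850 f(26,14)=227630 f(26,16)=65455 f(26,18)=14924 f(26,20)=2599 f(26,22)=325 f(26,24)=26 f(26,26)=1
t=27: f(27,-1)=7020405 f(27,1)=11622015 f(27,3)=12697035 f(27,5)=10817820 f(27,7)=7548255 f(27,9)=4390815 f(27,11)=2139345 f(27,13)=870480 f(27,15)=293085 f(27,17)=80379 f(27,19)=17523 f(27,21)=2924 f(27,23)=351 f(27,25)=27 f(27,27)=1
Σ_s f(27,s) = 57500460
P = 57500460/134217728 = 14375115/33554432

Answer: 14375115/33554432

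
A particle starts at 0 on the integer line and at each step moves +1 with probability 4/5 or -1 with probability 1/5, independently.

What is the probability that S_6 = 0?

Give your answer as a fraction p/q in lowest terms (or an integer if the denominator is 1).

To be at 0 after 6 steps: need exactly 3 steps of +1 and 3 of -1.
Number of such sequences: C(6,3) = 20
Each has probability (4/5)^3 · (1/5)^3 = 64/15625
P = 20 · 64/15625 = 256/3125

Answer: 256/3125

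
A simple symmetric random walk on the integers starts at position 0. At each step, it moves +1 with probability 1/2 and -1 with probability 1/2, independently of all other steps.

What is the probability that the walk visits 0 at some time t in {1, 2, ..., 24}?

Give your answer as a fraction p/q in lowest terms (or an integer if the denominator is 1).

Answer: 3518265/4194304

Derivation:
Count via complement. Let g(t,s) = #length-t paths at position s with S_1..S_t all ≠ 0.
g(t,s) = g(t-1,s-1) + g(t-1,s+1) for s ≠ 0; g(t,0) = 0.
t=0: g(0,0)=1
t=1: g(1,-1)=1 g(1,1)=1
t=2: g(2,-2)=1 g(2,2)=1
t=3: g(3,-3)=1 g(3,-1)=1 g(3,1)=1 g(3,3)=1
t=4: g(4,-4)=1 g(4,-2)=2 g(4,2)=2 g(4,4)=1
t=5: g(5,-5)=1 g(5,-3)=3 g(5,-1)=2 g(5,1)=2 g(5,3)=3 g(5,5)=1
t=6: g(6,-6)=1 g(6,-4)=4 g(6,-2)=5 g(6,2)=5 g(6,4)=4 g(6,6)=1
t=7: g(7,-7)=1 g(7,-5)=5 g(7,-3)=9 g(7,-1)=5 g(7,1)=5 g(7,3)=9 g(7,5)=5 g(7,7)=1
t=8: g(8,-8)=1 g(8,-6)=6 g(8,-4)=14 g(8,-2)=14 g(8,2)=14 g(8,4)=14 g(8,6)=6 g(8,8)=1
t=9: g(9,-9)=1 g(9,-7)=7 g(9,-5)=20 g(9,-3)=28 g(9,-1)=14 g(9,1)=14 g(9,3)=28 g(9,5)=20 g(9,7)=7 g(9,9)=1
t=10: g(10,-10)=1 g(10,-8)=8 g(10,-6)=27 g(10,-4)=48 g(10,-2)=42 g(10,2)=42 g(10,4)=48 g(10,6)=27 g(10,8)=8 g(10,10)=1
t=11: g(11,-11)=1 g(11,-9)=9 g(11,-7)=35 g(11,-5)=75 g(11,-3)=90 g(11,-1)=42 g(11,1)=42 g(11,3)=90 g(11,5)=75 g(11,7)=35 g(11,9)=9 g(11,11)=1
t=12: g(12,-12)=1 g(12,-10)=10 g(12,-8)=44 g(12,-6)=110 g(12,-4)=165 g(12,-2)=132 g(12,2)=132 g(12,4)=165 g(12,6)=110 g(12,8)=44 g(12,10)=10 g(12,12)=1
t=13: g(13,-13)=1 g(13,-11)=11 g(13,-9)=54 g(13,-7)=154 g(13,-5)=275 g(13,-3)=297 g(13,-1)=132 g(13,1)=132 g(13,3)=297 g(13,5)=275 g(13,7)=154 g(13,9)=54 g(13,11)=11 g(13,13)=1
t=14: g(14,-14)=1 g(14,-12)=12 g(14,-10)=65 g(14,-8)=208 g(14,-6)=429 g(14,-4)=572 g(14,-2)=429 g(14,2)=429 g(14,4)=572 g(14,6)=429 g(14,8)=208 g(14,10)=65 g(14,12)=12 g(14,14)=1
t=15: g(15,-15)=1 g(15,-13)=13 g(15,-11)=77 g(15,-9)=273 g(15,-7)=637 g(15,-5)=1001 g(15,-3)=1001 g(15,-1)=429 g(15,1)=429 g(15,3)=1001 g(15,5)=1001 g(15,7)=637 g(15,9)=273 g(15,11)=77 g(15,13)=13 g(15,15)=1
t=16: g(16,-16)=1 g(16,-14)=14 g(16,-12)=90 g(16,-10)=350 g(16,-8)=910 g(16,-6)=1638 g(16,-4)=2002 g(16,-2)=1430 g(16,2)=1430 g(16,4)=2002 g(16,6)=1638 g(16,8)=910 g(16,10)=350 g(16,12)=90 g(16,14)=14 g(16,16)=1
t=17: g(17,-17)=1 g(17,-15)=15 g(17,-13)=104 g(17,-11)=440 g(17,-9)=1260 g(17,-7)=2548 g(17,-5)=3640 g(17,-3)=3432 g(17,-1)=1430 g(17,1)=1430 g(17,3)=3432 g(17,5)=3640 g(17,7)=2548 g(17,9)=1260 g(17,11)=440 g(17,13)=104 g(17,15)=15 g(17,17)=1
t=18: g(18,-18)=1 g(18,-16)=16 g(18,-14)=119 g(18,-12)=544 g(18,-10)=1700 g(18,-8)=3808 g(18,-6)=6188 g(18,-4)=7072 g(18,-2)=4862 g(18,2)=4862 g(18,4)=7072 g(18,6)=6188 g(18,8)=3808 g(18,10)=1700 g(18,12)=544 g(18,14)=119 g(18,16)=16 g(18,18)=1
t=19: g(19,-19)=1 g(19,-17)=17 g(19,-15)=135 g(19,-13)=663 g(19,-11)=2244 g(19,-9)=5508 g(19,-7)=9996 g(19,-5)=13260 g(19,-3)=11934 g(19,-1)=4862 g(19,1)=4862 g(19,3)=11934 g(19,5)=13260 g(19,7)=9996 g(19,9)=5508 g(19,11)=2244 g(19,13)=663 g(19,15)=135 g(19,17)=17 g(19,19)=1
t=20: g(20,-20)=1 g(20,-18)=18 g(20,-16)=152 g(20,-14)=798 g(20,-12)=2907 g(20,-10)=7752 g(20,-8)=15504 g(20,-6)=23256 g(20,-4)=25194 g(20,-2)=16796 g(20,2)=16796 g(20,4)=25194 g(20,6)=23256 g(20,8)=15504 g(20,10)=7752 g(20,12)=2907 g(20,14)=798 g(20,16)=152 g(20,18)=18 g(20,20)=1
t=21: g(21,-21)=1 g(21,-19)=19 g(21,-17)=170 g(21,-15)=950 g(21,-13)=3705 g(21,-11)=10659 g(21,-9)=23256 g(21,-7)=38760 g(21,-5)=48450 g(21,-3)=41990 g(21,-1)=16796 g(21,1)=16796 g(21,3)=41990 g(21,5)=48450 g(21,7)=38760 g(21,9)=23256 g(21,11)=10659 g(21,13)=3705 g(21,15)=950 g(21,17)=170 g(21,19)=19 g(21,21)=1
t=22: g(22,-22)=1 g(22,-20)=20 g(22,-18)=189 g(22,-16)=1120 g(22,-14)=4655 g(22,-12)=14364 g(22,-10)=33915 g(22,-8)=62016 g(22,-6)=87210 g(22,-4)=90440 g(22,-2)=58786 g(22,2)=58786 g(22,4)=90440 g(22,6)=87210 g(22,8)=62016 g(22,10)=33915 g(22,12)=14364 g(22,14)=4655 g(22,16)=1120 g(22,18)=189 g(22,20)=20 g(22,22)=1
t=23: g(23,-23)=1 g(23,-21)=21 g(23,-19)=209 g(23,-17)=1309 g(23,-15)=5775 g(23,-13)=19019 g(23,-11)=48279 g(23,-9)=95931 g(23,-7)=149226 g(23,-5)=177650 g(23,-3)=149226 g(23,-1)=58786 g(23,1)=58786 g(23,3)=149226 g(23,5)=177650 g(23,7)=149226 g(23,9)=95931 g(23,11)=48279 g(23,13)=19019 g(23,15)=5775 g(23,17)=1309 g(23,19)=209 g(23,21)=21 g(23,23)=1
t=24: g(24,-24)=1 g(24,-22)=22 g(24,-20)=230 g(24,-18)=1518 g(24,-16)=7084 g(24,-14)=24794 g(24,-12)=67298 g(24,-10)=144210 g(24,-8)=245157 g(24,-6)=326876 g(24,-4)=326876 g(24,-2)=208012 g(24,2)=208012 g(24,4)=326876 g(24,6)=326876 g(24,8)=245157 g(24,10)=144210 g(24,12)=67298 g(24,14)=24794 g(24,16)=7084 g(24,18)=1518 g(24,20)=230 g(24,22)=22 g(24,24)=1
Paths never hitting 0: Σ_s g(24,s) = 2704156
Paths hitting 0: 2^24 - 2704156 = 14073060
P = 14073060/16777216 = 3518265/4194304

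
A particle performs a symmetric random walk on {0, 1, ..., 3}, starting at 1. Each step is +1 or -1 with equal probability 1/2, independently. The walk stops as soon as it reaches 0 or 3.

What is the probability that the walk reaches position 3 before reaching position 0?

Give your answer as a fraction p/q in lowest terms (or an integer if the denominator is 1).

Answer: 1/3

Derivation:
Symmetric walk (p = 1/2): the harmonic-function argument gives P(hit 3 before 0 | start at 1) = a/N.
P = 1/3 = 1/3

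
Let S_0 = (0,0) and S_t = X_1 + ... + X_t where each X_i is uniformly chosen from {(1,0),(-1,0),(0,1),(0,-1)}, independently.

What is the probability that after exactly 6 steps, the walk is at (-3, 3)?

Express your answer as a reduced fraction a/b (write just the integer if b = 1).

Answer: 5/1024

Derivation:
Let h be the number of horizontal steps (so 6-h are vertical). To end at (-3,3) need (h-3)/2 right-steps and ((6-h)+3)/2 up-steps.
Sum over h with 3 ≤ h ≤ 3, h ≡ 1 (mod 2), 6-h ≡ 1 (mod 2):
h=3: C(6,3)·C(3,0)·C(3,3) = 20·1·1 = 20
Total favorable: 20
Total paths: 4^6 = 4096
P = 20/4096 = 5/1024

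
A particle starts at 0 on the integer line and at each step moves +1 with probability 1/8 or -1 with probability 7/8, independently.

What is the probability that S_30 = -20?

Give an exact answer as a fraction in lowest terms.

To reach position -20 after 30 steps: need 5 steps of +1 and 25 steps of -1.
Number of such sequences: C(30,5) = 142506
Each has probability (1/8)^5 · (7/8)^25 = 1341068619663964900807/1237940039285380274899124224
P = 142506 · 1341068619663964900807/1237940039285380274899124224 = 95555162356916491077201171/618970019642690137449562112

Answer: 95555162356916491077201171/618970019642690137449562112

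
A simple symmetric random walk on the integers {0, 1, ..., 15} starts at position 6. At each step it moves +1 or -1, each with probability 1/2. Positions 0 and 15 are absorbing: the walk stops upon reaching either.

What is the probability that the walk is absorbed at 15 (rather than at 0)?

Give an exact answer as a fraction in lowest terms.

Answer: 2/5

Derivation:
Symmetric walk (p = 1/2): the harmonic-function argument gives P(hit 15 before 0 | start at 6) = a/N.
P = 6/15 = 2/5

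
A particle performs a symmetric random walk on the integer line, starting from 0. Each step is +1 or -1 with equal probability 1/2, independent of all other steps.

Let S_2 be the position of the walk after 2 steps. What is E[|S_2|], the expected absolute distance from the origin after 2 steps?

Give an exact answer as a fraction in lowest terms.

Answer: 1

Derivation:
S_2 takes values m ≡ 0 (mod 2) with |m| ≤ 2; P(S_2=m) = C(2,(2+m)/2)/2^2.
Total paths: 2^2 = 4
Distribution: P(S=-2)=1/4, P(S=0)=2/4, P(S=2)=1/4
E[|S_2|] = Σ_m |m|·P(S_2=m) = 4/4 = 1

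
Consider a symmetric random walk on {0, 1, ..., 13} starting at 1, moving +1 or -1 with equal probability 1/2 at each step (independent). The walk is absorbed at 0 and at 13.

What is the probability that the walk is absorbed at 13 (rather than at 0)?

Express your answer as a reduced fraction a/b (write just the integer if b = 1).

Answer: 1/13

Derivation:
Symmetric walk (p = 1/2): the harmonic-function argument gives P(hit 13 before 0 | start at 1) = a/N.
P = 1/13 = 1/13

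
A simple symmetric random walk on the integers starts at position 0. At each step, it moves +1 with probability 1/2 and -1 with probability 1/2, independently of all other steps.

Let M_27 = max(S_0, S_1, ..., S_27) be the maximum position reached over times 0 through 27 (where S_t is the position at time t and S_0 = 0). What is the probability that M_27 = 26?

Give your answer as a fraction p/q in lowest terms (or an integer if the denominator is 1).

Let M_27 = max(S_0,...,S_27). Use the reflection principle: for j ≥ 1, #{paths with M_27 ≥ j} = #{S_27 ≥ j} + #{S_27 ≥ j+1}.
By reflection, #{M_27 ≥ 26} = #{S_27 ≥ 26} + #{S_27 ≥ 27} = 1 + 1 = 2.
#{M_27 ≥ 27} = #{S_27 ≥ 27} + #{S_27 ≥ 28} = 1 + 0 = 1.
#{M_27 = 26} = 2 - 1 = 1.
P(M_27 = 26) = 1/134217728 = 1/134217728

Answer: 1/134217728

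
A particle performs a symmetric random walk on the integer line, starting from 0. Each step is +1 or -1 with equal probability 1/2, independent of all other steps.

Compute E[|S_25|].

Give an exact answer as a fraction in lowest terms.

Answer: 16900975/4194304

Derivation:
S_25 takes values m ≡ 1 (mod 2) with |m| ≤ 25; P(S_25=m) = C(25,(25+m)/2)/2^25.
Total paths: 2^25 = 33554432
Distribution: P(S=-25)=1/33554432, P(S=-23)=25/33554432, P(S=-21)=300/33554432, P(S=-19)=2300/33554432, P(S=-17)=12650/33554432, P(S=-15)=53130/33554432, P(S=-13)=177100/33554432, P(S=-11)=480700/33554432, P(S=-9)=1081575/33554432, P(S=-7)=2042975/33554432, P(S=-5)=3268760/33554432, P(S=-3)=4457400/33554432, P(S=-1)=5200300/33554432, P(S=1)=5200300/33554432, P(S=3)=4457400/33554432, P(S=5)=3268760/33554432, P(S=7)=2042975/33554432, P(S=9)=1081575/33554432, P(S=11)=480700/33554432, P(S=13)=177100/33554432, P(S=15)=53130/33554432, P(S=17)=12650/33554432, P(S=19)=2300/33554432, P(S=21)=300/33554432, P(S=23)=25/33554432, P(S=25)=1/33554432
E[|S_25|] = Σ_m |m|·P(S_25=m) = 135207800/33554432 = 16900975/4194304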